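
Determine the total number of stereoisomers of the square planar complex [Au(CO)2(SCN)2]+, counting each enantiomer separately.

2

In a square planar complex each vertex has one trans partner and two cis neighbours.
Systematic placement gives 2 geometric isomers: CO cis; CO trans.
Each arrangement has an internal mirror plane or centre of symmetry, so none is chiral.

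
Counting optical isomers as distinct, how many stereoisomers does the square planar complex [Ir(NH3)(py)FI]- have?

In a square planar complex each vertex has one trans partner and two cis neighbours.
Working through the distinct placements yields 3 geometric isomers: (F/NH3 trans, I/py trans); (F/py trans, I/NH3 trans); (F/I trans, NH3/py trans).
Each arrangement has an internal mirror plane or centre of symmetry, so none is chiral.

3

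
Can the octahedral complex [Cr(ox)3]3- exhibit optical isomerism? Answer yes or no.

yes

In an octahedral complex each vertex has one trans partner and four cis neighbours.
Each ox is bidentate and must span two cis positions.
Only one geometric arrangement is possible; it has no improper symmetry element, so it exists as a pair of enantiomers (2 stereoisomers).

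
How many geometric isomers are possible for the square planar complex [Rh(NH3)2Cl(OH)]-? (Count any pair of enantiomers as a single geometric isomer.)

A square has two trans pairs of vertices; adjacent vertices are cis.
Systematic placement gives 2 geometric isomers: NH3 cis; NH3 trans.

2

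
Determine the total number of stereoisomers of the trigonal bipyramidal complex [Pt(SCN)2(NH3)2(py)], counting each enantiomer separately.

6

Exhaustive case analysis gives 5 geometric isomers.
One of these lacks any improper symmetry element and so occurs as an enantiomeric pair, giving 5 + 1 = 6 stereoisomers in total.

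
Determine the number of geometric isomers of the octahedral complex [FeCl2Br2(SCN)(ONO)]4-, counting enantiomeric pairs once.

In an octahedral complex each vertex has one trans partner and four cis neighbours.
Systematic placement gives 6 geometric isomers: Cl trans, Br trans; Cl cis, Br trans; Cl cis, Br cis (3 arrangements, 2 chiral); Cl trans, Br cis.

6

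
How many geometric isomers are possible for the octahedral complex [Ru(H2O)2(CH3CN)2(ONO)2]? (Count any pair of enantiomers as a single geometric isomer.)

The six octahedral sites form three mutually perpendicular trans pairs.
The distinct arrangements are (5 in all): H2O trans, CH3CN trans, ONO trans; H2O cis, CH3CN trans, ONO cis; H2O cis, CH3CN cis, ONO trans; H2O cis, CH3CN cis, ONO cis (chiral); H2O trans, CH3CN cis, ONO cis.

5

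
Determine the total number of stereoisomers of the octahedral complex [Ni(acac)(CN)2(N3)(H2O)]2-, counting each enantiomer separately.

6

Each acac is bidentate and must span two cis positions.
Systematic placement gives 4 geometric isomers: CN trans; CN cis (3 arrangements, 2 chiral).
Of these, 2 lack any improper symmetry element and so occur as enantiomeric pairs, giving 4 + 2 = 6 stereoisomers in total.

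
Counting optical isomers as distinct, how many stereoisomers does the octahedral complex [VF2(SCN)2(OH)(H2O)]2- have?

The six octahedral sites form three mutually perpendicular trans pairs.
Working through the distinct placements yields 6 geometric isomers: F trans, SCN trans; F trans, SCN cis; F cis, SCN trans; F cis, SCN cis (3 arrangements, 2 chiral).
Of these, 2 lack any improper symmetry element and so occur as enantiomeric pairs, giving 6 + 2 = 8 stereoisomers in total.

8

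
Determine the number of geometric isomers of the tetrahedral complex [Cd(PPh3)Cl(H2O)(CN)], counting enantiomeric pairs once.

1

All four vertices of a tetrahedron are equivalent and mutually adjacent, so cis/trans isomerism cannot arise.
Only one geometric arrangement is possible; it has no improper symmetry element, so it exists as a pair of enantiomers (2 stereoisomers).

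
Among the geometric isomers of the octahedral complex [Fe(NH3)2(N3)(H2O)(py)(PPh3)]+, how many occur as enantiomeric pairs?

The six octahedral sites form three mutually perpendicular trans pairs.
Exhaustive case analysis gives 9 geometric isomers.
Of these, 6 lack any improper symmetry element and so occur as enantiomeric pairs, giving 9 + 6 = 15 stereoisomers in total.

6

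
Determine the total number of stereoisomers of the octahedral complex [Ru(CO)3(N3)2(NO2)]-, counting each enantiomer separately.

There are 3 geometric isomers: CO mer, N3 cis; CO mer, N3 trans; CO fac, N3 cis.
Each arrangement has an internal mirror plane or centre of symmetry, so none is chiral.

3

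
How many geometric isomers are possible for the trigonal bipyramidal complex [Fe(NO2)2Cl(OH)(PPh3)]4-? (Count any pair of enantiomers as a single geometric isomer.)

In a trigonal bipyramid the two axial positions differ from the three equatorial ones.
Systematic enumeration (placing each ligand type in turn and discarding arrangements equivalent by rotation or reflection) gives 7 geometric isomers.

7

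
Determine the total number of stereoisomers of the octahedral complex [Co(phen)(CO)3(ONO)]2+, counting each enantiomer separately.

2

An octahedron has six vertices in three trans pairs; every non-trans pair is cis.
Each phen is bidentate and must span two cis positions.
The distinct arrangements are (2 in all): CO mer; CO fac.
Each arrangement has an internal mirror plane or centre of symmetry, so none is chiral.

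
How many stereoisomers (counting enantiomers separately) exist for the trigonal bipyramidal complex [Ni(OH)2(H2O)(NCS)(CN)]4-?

A trigonal bipyramid has two axial and three equatorial sites, which are chemically inequivalent.
Exhaustive case analysis gives 7 geometric isomers.
Of these, 3 lack any improper symmetry element and so occur as enantiomeric pairs, giving 7 + 3 = 10 stereoisomers in total.

10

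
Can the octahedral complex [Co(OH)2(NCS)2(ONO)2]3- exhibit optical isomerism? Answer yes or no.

yes

The six octahedral sites form three mutually perpendicular trans pairs.
The distinct arrangements are (5 in all): OH trans, NCS trans, ONO trans; OH cis, NCS trans, ONO cis; OH cis, NCS cis, ONO trans; OH cis, NCS cis, ONO cis (chiral); OH trans, NCS cis, ONO cis.
One of these lacks any improper symmetry element and so occurs as an enantiomeric pair, giving 5 + 1 = 6 stereoisomers in total.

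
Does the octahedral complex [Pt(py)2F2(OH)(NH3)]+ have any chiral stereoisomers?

yes

In an octahedral complex each vertex has one trans partner and four cis neighbours.
Working through the distinct placements yields 6 geometric isomers: py trans, F trans; py cis, F trans; py trans, F cis; py cis, F cis (3 arrangements, 2 chiral).
Of these, 2 lack any improper symmetry element and so occur as enantiomeric pairs, giving 6 + 2 = 8 stereoisomers in total.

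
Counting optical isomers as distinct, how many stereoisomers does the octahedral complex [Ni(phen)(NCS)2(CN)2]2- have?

An octahedron has six vertices in three trans pairs; every non-trans pair is cis.
Each phen is bidentate and must span two cis positions.
Systematic placement gives 3 geometric isomers: NCS cis, CN trans; NCS cis, CN cis (chiral); NCS trans, CN cis.
One of these lacks any improper symmetry element and so occurs as an enantiomeric pair, giving 3 + 1 = 4 stereoisomers in total.

4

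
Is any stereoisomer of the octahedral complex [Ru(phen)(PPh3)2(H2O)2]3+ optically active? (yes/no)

Each phen is bidentate and must span two cis positions.
The distinct arrangements are (3 in all): PPh3 cis, H2O trans; PPh3 cis, H2O cis (chiral); PPh3 trans, H2O cis.
One of these lacks any improper symmetry element and so occurs as an enantiomeric pair, giving 3 + 1 = 4 stereoisomers in total.

yes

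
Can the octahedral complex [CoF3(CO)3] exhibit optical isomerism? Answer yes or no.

The six octahedral sites form three mutually perpendicular trans pairs.
There are 2 geometric isomers: F mer; F fac.
Each arrangement has an internal mirror plane or centre of symmetry, so none is chiral.

no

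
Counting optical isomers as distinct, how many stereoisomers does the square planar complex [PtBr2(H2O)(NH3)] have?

2

In a square planar complex each vertex has one trans partner and two cis neighbours.
There are 2 geometric isomers: Br cis; Br trans.
Each arrangement has an internal mirror plane or centre of symmetry, so none is chiral.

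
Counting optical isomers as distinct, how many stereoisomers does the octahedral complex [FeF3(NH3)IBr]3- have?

The distinct arrangements are (4 in all): F mer (3 arrangements); F fac (chiral).
One of these lacks any improper symmetry element and so occurs as an enantiomeric pair, giving 4 + 1 = 5 stereoisomers in total.

5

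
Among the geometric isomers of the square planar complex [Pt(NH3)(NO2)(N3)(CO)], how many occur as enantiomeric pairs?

A square has two trans pairs of vertices; adjacent vertices are cis.
There are 3 geometric isomers: (CO/NH3 trans, N3/NO2 trans); (CO/NO2 trans, N3/NH3 trans); (CO/N3 trans, NH3/NO2 trans).
Each arrangement has an internal mirror plane or centre of symmetry, so none is chiral.

0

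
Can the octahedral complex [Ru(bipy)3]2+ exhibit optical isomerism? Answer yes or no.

yes

In an octahedral complex each vertex has one trans partner and four cis neighbours.
Each bipy is bidentate and must span two cis positions.
Only one geometric arrangement is possible; it has no improper symmetry element, so it exists as a pair of enantiomers (2 stereoisomers).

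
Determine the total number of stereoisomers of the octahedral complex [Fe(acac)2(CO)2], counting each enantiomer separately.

An octahedron has six vertices in three trans pairs; every non-trans pair is cis.
Each acac is bidentate and must span two cis positions.
Systematic placement gives 2 geometric isomers: CO trans; CO cis (chiral).
One of these lacks any improper symmetry element and so occurs as an enantiomeric pair, giving 2 + 1 = 3 stereoisomers in total.

3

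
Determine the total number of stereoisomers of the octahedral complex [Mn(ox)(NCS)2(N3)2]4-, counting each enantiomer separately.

4

The six octahedral sites form three mutually perpendicular trans pairs.
Each ox is bidentate and must span two cis positions.
The distinct arrangements are (3 in all): NCS cis, N3 trans; NCS cis, N3 cis (chiral); NCS trans, N3 cis.
One of these lacks any improper symmetry element and so occurs as an enantiomeric pair, giving 3 + 1 = 4 stereoisomers in total.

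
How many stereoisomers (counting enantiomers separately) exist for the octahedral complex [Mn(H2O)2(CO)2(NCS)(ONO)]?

8

An octahedron has six vertices in three trans pairs; every non-trans pair is cis.
Working through the distinct placements yields 6 geometric isomers: H2O trans, CO trans; H2O cis, CO trans; H2O cis, CO cis (3 arrangements, 2 chiral); H2O trans, CO cis.
Of these, 2 lack any improper symmetry element and so occur as enantiomeric pairs, giving 6 + 2 = 8 stereoisomers in total.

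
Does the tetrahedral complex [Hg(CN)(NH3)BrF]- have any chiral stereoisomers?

yes

Only one geometric arrangement is possible; it has no improper symmetry element, so it exists as a pair of enantiomers (2 stereoisomers).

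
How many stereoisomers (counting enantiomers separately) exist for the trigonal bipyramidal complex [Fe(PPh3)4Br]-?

A trigonal bipyramid has two axial and three equatorial sites, which are chemically inequivalent.
Systematic placement gives 2 geometric isomers: Br axial; Br equatorial.
Each arrangement has an internal mirror plane or centre of symmetry, so none is chiral.

2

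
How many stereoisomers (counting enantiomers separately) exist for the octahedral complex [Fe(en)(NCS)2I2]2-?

4

Each en is bidentate and must span two cis positions.
There are 3 geometric isomers: NCS cis, I trans; NCS cis, I cis (chiral); NCS trans, I cis.
One of these lacks any improper symmetry element and so occurs as an enantiomeric pair, giving 3 + 1 = 4 stereoisomers in total.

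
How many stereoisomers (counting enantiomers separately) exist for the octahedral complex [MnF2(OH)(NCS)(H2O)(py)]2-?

The six octahedral sites form three mutually perpendicular trans pairs.
Systematic enumeration (placing each ligand type in turn and discarding arrangements equivalent by rotation or reflection) gives 9 geometric isomers.
Of these, 6 lack any improper symmetry element and so occur as enantiomeric pairs, giving 9 + 6 = 15 stereoisomers in total.

15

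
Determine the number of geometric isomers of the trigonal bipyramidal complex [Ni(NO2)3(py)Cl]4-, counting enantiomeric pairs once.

4

In a trigonal bipyramid the two axial positions differ from the three equatorial ones.
Systematic placement gives 4 geometric isomers: py equatorial, Cl axial; py axial, Cl axial; py equatorial, Cl equatorial; py axial, Cl equatorial.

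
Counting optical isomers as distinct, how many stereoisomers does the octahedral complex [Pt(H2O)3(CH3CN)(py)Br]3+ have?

5

An octahedron has six vertices in three trans pairs; every non-trans pair is cis.
Systematic placement gives 4 geometric isomers: H2O mer (3 arrangements); H2O fac (chiral).
One of these lacks any improper symmetry element and so occurs as an enantiomeric pair, giving 4 + 1 = 5 stereoisomers in total.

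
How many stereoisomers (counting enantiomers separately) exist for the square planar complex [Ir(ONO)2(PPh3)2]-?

A square has two trans pairs of vertices; adjacent vertices are cis.
There are 2 geometric isomers: ONO cis; ONO trans.
Each arrangement has an internal mirror plane or centre of symmetry, so none is chiral.

2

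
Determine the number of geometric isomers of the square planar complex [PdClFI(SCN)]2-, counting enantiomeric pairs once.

3

In a square planar complex each vertex has one trans partner and two cis neighbours.
Systematic placement gives 3 geometric isomers: (Cl/I trans, F/SCN trans); (Cl/SCN trans, F/I trans); (Cl/F trans, I/SCN trans).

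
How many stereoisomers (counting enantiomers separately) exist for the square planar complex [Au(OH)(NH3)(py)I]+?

3

In a square planar complex each vertex has one trans partner and two cis neighbours.
The distinct arrangements are (3 in all): (I/OH trans, NH3/py trans); (I/py trans, NH3/OH trans); (I/NH3 trans, OH/py trans).
Each arrangement has an internal mirror plane or centre of symmetry, so none is chiral.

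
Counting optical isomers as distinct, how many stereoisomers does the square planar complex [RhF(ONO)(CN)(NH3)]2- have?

In a square planar complex each vertex has one trans partner and two cis neighbours.
The distinct arrangements are (3 in all): (CN/NH3 trans, F/ONO trans); (CN/ONO trans, F/NH3 trans); (CN/F trans, NH3/ONO trans).
Each arrangement has an internal mirror plane or centre of symmetry, so none is chiral.

3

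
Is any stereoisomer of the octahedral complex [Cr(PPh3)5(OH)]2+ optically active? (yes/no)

The six octahedral sites form three mutually perpendicular trans pairs.
Only one geometric arrangement is possible.

no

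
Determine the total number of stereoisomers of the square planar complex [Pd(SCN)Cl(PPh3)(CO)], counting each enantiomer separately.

Systematic placement gives 3 geometric isomers: (CO/PPh3 trans, Cl/SCN trans); (CO/SCN trans, Cl/PPh3 trans); (CO/Cl trans, PPh3/SCN trans).
Each arrangement has an internal mirror plane or centre of symmetry, so none is chiral.

3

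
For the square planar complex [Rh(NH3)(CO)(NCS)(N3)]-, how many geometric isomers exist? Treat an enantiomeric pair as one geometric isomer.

The distinct arrangements are (3 in all): (CO/NCS trans, N3/NH3 trans); (CO/NH3 trans, N3/NCS trans); (CO/N3 trans, NCS/NH3 trans).

3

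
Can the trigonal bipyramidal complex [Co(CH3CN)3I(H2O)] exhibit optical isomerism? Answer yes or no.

no

A trigonal bipyramid has two axial and three equatorial sites, which are chemically inequivalent.
Systematic placement gives 4 geometric isomers: I equatorial, H2O equatorial; I equatorial, H2O axial; I axial, H2O equatorial; I axial, H2O axial.
Each arrangement has an internal mirror plane or centre of symmetry, so none is chiral.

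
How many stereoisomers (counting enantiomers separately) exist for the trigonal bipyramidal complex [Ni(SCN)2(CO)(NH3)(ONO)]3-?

A trigonal bipyramid has two axial and three equatorial sites, which are chemically inequivalent.
Systematic enumeration (placing each ligand type in turn and discarding arrangements equivalent by rotation or reflection) gives 7 geometric isomers.
Of these, 3 lack any improper symmetry element and so occur as enantiomeric pairs, giving 7 + 3 = 10 stereoisomers in total.

10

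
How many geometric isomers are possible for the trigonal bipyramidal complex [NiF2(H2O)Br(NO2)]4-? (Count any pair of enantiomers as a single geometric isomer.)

7

In a trigonal bipyramid the two axial positions differ from the three equatorial ones.
Systematic enumeration (placing each ligand type in turn and discarding arrangements equivalent by rotation or reflection) gives 7 geometric isomers.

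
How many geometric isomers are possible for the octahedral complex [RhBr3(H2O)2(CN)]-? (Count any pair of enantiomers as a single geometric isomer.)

3

In an octahedral complex each vertex has one trans partner and four cis neighbours.
There are 3 geometric isomers: Br mer, H2O trans; Br mer, H2O cis; Br fac, H2O cis.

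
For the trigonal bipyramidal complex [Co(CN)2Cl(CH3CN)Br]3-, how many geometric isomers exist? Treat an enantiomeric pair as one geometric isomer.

7

A trigonal bipyramid has two axial and three equatorial sites, which are chemically inequivalent.
Placing the ligands in turn and identifying arrangements related by rotation or reflection leaves 7 distinct geometric isomers.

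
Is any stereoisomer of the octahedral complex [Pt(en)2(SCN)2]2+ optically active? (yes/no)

yes

The six octahedral sites form three mutually perpendicular trans pairs.
Each en is bidentate and must span two cis positions.
There are 2 geometric isomers: SCN trans; SCN cis (chiral).
One of these lacks any improper symmetry element and so occurs as an enantiomeric pair, giving 2 + 1 = 3 stereoisomers in total.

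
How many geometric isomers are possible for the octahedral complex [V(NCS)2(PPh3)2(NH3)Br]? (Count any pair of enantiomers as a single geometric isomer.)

In an octahedral complex each vertex has one trans partner and four cis neighbours.
There are 6 geometric isomers: NCS cis, PPh3 trans; NCS cis, PPh3 cis (3 arrangements, 2 chiral); NCS trans, PPh3 trans; NCS trans, PPh3 cis.

6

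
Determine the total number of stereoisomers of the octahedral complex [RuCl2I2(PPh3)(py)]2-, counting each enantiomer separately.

An octahedron has six vertices in three trans pairs; every non-trans pair is cis.
There are 6 geometric isomers: Cl trans, I trans; Cl trans, I cis; Cl cis, I cis (3 arrangements, 2 chiral); Cl cis, I trans.
Of these, 2 lack any improper symmetry element and so occur as enantiomeric pairs, giving 6 + 2 = 8 stereoisomers in total.

8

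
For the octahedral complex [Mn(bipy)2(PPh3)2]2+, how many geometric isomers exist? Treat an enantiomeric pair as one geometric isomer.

An octahedron has six vertices in three trans pairs; every non-trans pair is cis.
Each bipy is bidentate and must span two cis positions.
Working through the distinct placements yields 2 geometric isomers: PPh3 trans; PPh3 cis (chiral).

2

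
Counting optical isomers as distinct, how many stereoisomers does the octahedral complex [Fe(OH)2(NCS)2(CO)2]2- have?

6

The six octahedral sites form three mutually perpendicular trans pairs.
Working through the distinct placements yields 5 geometric isomers: OH trans, NCS trans, CO trans; OH cis, NCS cis, CO trans; OH trans, NCS cis, CO cis; OH cis, NCS cis, CO cis (chiral); OH cis, NCS trans, CO cis.
One of these lacks any improper symmetry element and so occurs as an enantiomeric pair, giving 5 + 1 = 6 stereoisomers in total.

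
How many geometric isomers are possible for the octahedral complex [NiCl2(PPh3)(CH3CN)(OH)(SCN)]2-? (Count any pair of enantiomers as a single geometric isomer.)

9

In an octahedral complex each vertex has one trans partner and four cis neighbours.
Systematic enumeration (placing each ligand type in turn and discarding arrangements equivalent by rotation or reflection) gives 9 geometric isomers.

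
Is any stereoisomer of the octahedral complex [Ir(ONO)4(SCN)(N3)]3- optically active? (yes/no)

no

In an octahedral complex each vertex has one trans partner and four cis neighbours.
Systematic placement gives 2 geometric isomers: SCN and N3 mutually cis; SCN and N3 mutually trans.
Each arrangement has an internal mirror plane or centre of symmetry, so none is chiral.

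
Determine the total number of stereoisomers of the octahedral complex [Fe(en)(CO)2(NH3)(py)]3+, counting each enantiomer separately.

In an octahedral complex each vertex has one trans partner and four cis neighbours.
Each en is bidentate and must span two cis positions.
Working through the distinct placements yields 4 geometric isomers: CO trans; CO cis (3 arrangements, 2 chiral).
Of these, 2 lack any improper symmetry element and so occur as enantiomeric pairs, giving 4 + 2 = 6 stereoisomers in total.

6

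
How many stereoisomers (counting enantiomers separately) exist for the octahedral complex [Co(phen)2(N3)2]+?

The six octahedral sites form three mutually perpendicular trans pairs.
Each phen is bidentate and must span two cis positions.
The distinct arrangements are (2 in all): N3 trans; N3 cis (chiral).
One of these lacks any improper symmetry element and so occurs as an enantiomeric pair, giving 2 + 1 = 3 stereoisomers in total.

3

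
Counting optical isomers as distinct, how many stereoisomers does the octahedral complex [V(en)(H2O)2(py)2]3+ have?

4

In an octahedral complex each vertex has one trans partner and four cis neighbours.
Each en is bidentate and must span two cis positions.
The distinct arrangements are (3 in all): H2O trans, py cis; H2O cis, py trans; H2O cis, py cis (chiral).
One of these lacks any improper symmetry element and so occurs as an enantiomeric pair, giving 3 + 1 = 4 stereoisomers in total.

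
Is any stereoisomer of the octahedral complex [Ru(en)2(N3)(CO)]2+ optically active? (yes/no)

yes

The six octahedral sites form three mutually perpendicular trans pairs.
Each en is bidentate and must span two cis positions.
Systematic placement gives 2 geometric isomers: N3 and CO mutually trans; N3 and CO mutually cis (chiral).
One of these lacks any improper symmetry element and so occurs as an enantiomeric pair, giving 2 + 1 = 3 stereoisomers in total.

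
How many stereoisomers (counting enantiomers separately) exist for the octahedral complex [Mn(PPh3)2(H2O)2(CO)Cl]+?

The six octahedral sites form three mutually perpendicular trans pairs.
The distinct arrangements are (6 in all): PPh3 trans, H2O trans; PPh3 cis, H2O cis (3 arrangements, 2 chiral); PPh3 trans, H2O cis; PPh3 cis, H2O trans.
Of these, 2 lack any improper symmetry element and so occur as enantiomeric pairs, giving 6 + 2 = 8 stereoisomers in total.

8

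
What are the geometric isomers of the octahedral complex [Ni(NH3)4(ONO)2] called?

The six octahedral sites form three mutually perpendicular trans pairs.
Working through the distinct placements yields 2 geometric isomers: ONO trans; ONO cis.

cis and trans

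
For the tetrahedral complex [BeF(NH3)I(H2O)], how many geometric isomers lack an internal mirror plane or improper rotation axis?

1

All four vertices of a tetrahedron are equivalent and mutually adjacent, so cis/trans isomerism cannot arise.
Only one geometric arrangement is possible; it has no improper symmetry element, so it exists as a pair of enantiomers (2 stereoisomers).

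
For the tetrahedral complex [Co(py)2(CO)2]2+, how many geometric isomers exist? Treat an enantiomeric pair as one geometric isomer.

1

In a tetrahedral complex all four positions are equivalent and every pair of ligands is adjacent — there is no cis/trans distinction.
Only one geometric arrangement is possible.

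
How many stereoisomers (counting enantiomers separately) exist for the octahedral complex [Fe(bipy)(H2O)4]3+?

1

The six octahedral sites form three mutually perpendicular trans pairs.
Each bipy is bidentate and must span two cis positions.
Only one geometric arrangement is possible.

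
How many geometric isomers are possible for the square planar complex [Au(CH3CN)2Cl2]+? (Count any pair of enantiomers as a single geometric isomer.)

2

In a square planar complex each vertex has one trans partner and two cis neighbours.
The distinct arrangements are (2 in all): CH3CN cis; CH3CN trans.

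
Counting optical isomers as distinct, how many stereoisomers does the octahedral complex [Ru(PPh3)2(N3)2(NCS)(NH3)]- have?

8

An octahedron has six vertices in three trans pairs; every non-trans pair is cis.
There are 6 geometric isomers: PPh3 trans, N3 trans; PPh3 cis, N3 trans; PPh3 trans, N3 cis; PPh3 cis, N3 cis (3 arrangements, 2 chiral).
Of these, 2 lack any improper symmetry element and so occur as enantiomeric pairs, giving 6 + 2 = 8 stereoisomers in total.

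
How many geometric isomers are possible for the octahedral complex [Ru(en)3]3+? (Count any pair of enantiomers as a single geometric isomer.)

In an octahedral complex each vertex has one trans partner and four cis neighbours.
Each en is bidentate and must span two cis positions.
Only one geometric arrangement is possible; it has no improper symmetry element, so it exists as a pair of enantiomers (2 stereoisomers).

1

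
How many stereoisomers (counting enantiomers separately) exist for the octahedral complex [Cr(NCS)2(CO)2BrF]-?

In an octahedral complex each vertex has one trans partner and four cis neighbours.
Working through the distinct placements yields 6 geometric isomers: NCS trans, CO cis; NCS cis, CO cis (3 arrangements, 2 chiral); NCS trans, CO trans; NCS cis, CO trans.
Of these, 2 lack any improper symmetry element and so occur as enantiomeric pairs, giving 6 + 2 = 8 stereoisomers in total.

8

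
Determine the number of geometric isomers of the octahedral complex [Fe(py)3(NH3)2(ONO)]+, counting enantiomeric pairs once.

Systematic placement gives 3 geometric isomers: py mer, NH3 trans; py mer, NH3 cis; py fac, NH3 cis.

3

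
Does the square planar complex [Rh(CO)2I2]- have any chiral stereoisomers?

The distinct arrangements are (2 in all): CO cis; CO trans.
Each arrangement has an internal mirror plane or centre of symmetry, so none is chiral.

no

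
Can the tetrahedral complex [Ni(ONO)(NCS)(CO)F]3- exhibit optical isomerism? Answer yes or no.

yes

In a tetrahedral complex all four positions are equivalent and every pair of ligands is adjacent — there is no cis/trans distinction.
Only one geometric arrangement is possible; it has no improper symmetry element, so it exists as a pair of enantiomers (2 stereoisomers).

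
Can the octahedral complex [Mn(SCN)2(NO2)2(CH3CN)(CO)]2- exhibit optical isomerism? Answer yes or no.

yes

In an octahedral complex each vertex has one trans partner and four cis neighbours.
Working through the distinct placements yields 6 geometric isomers: SCN trans, NO2 trans; SCN cis, NO2 cis (3 arrangements, 2 chiral); SCN trans, NO2 cis; SCN cis, NO2 trans.
Of these, 2 lack any improper symmetry element and so occur as enantiomeric pairs, giving 6 + 2 = 8 stereoisomers in total.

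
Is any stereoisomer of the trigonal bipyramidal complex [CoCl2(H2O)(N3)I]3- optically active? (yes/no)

In a trigonal bipyramid the two axial positions differ from the three equatorial ones.
Systematic enumeration (placing each ligand type in turn and discarding arrangements equivalent by rotation or reflection) gives 7 geometric isomers.
Of these, 3 lack any improper symmetry element and so occur as enantiomeric pairs, giving 7 + 3 = 10 stereoisomers in total.

yes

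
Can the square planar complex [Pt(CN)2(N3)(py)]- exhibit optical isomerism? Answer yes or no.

In a square planar complex each vertex has one trans partner and two cis neighbours.
There are 2 geometric isomers: CN cis; CN trans.
Each arrangement has an internal mirror plane or centre of symmetry, so none is chiral.

no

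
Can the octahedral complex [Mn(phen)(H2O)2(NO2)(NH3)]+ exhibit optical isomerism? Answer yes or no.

Each phen is bidentate and must span two cis positions.
Systematic placement gives 4 geometric isomers: H2O trans; H2O cis (3 arrangements, 2 chiral).
Of these, 2 lack any improper symmetry element and so occur as enantiomeric pairs, giving 4 + 2 = 6 stereoisomers in total.

yes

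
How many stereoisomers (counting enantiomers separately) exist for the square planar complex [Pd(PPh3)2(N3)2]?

2

A square has two trans pairs of vertices; adjacent vertices are cis.
There are 2 geometric isomers: PPh3 cis; PPh3 trans.
Each arrangement has an internal mirror plane or centre of symmetry, so none is chiral.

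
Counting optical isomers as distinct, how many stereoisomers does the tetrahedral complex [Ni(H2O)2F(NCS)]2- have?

All four vertices of a tetrahedron are equivalent and mutually adjacent, so cis/trans isomerism cannot arise.
Only one geometric arrangement is possible.

1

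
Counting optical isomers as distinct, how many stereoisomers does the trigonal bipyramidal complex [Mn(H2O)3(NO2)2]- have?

In a trigonal bipyramid the two axial positions differ from the three equatorial ones.
Working through the distinct placements yields 3 geometric isomers: NO2 both equatorial; NO2 one axial, one equatorial; NO2 both axial.
Each arrangement has an internal mirror plane or centre of symmetry, so none is chiral.

3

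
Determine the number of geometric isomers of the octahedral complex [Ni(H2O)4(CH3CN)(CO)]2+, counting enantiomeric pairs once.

An octahedron has six vertices in three trans pairs; every non-trans pair is cis.
There are 2 geometric isomers: CH3CN and CO mutually trans; CH3CN and CO mutually cis.

2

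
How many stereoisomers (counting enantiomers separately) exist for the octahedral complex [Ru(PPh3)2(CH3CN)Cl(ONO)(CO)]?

15

Placing the ligands in turn and identifying arrangements related by rotation or reflection leaves 9 distinct geometric isomers.
Of these, 6 lack any improper symmetry element and so occur as enantiomeric pairs, giving 9 + 6 = 15 stereoisomers in total.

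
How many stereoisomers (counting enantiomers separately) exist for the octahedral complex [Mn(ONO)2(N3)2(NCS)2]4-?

In an octahedral complex each vertex has one trans partner and four cis neighbours.
The distinct arrangements are (5 in all): ONO trans, N3 trans, NCS trans; ONO cis, N3 trans, NCS cis; ONO trans, N3 cis, NCS cis; ONO cis, N3 cis, NCS cis (chiral); ONO cis, N3 cis, NCS trans.
One of these lacks any improper symmetry element and so occurs as an enantiomeric pair, giving 5 + 1 = 6 stereoisomers in total.

6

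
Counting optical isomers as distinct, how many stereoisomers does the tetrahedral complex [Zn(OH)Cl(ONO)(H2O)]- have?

All four vertices of a tetrahedron are equivalent and mutually adjacent, so cis/trans isomerism cannot arise.
Only one geometric arrangement is possible; it has no improper symmetry element, so it exists as a pair of enantiomers (2 stereoisomers).

2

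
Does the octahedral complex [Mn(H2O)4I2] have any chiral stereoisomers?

There are 2 geometric isomers: I trans; I cis.
Each arrangement has an internal mirror plane or centre of symmetry, so none is chiral.

no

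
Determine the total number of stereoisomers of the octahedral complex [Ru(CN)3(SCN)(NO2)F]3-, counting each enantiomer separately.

The six octahedral sites form three mutually perpendicular trans pairs.
There are 4 geometric isomers: CN mer (3 arrangements); CN fac (chiral).
One of these lacks any improper symmetry element and so occurs as an enantiomeric pair, giving 4 + 1 = 5 stereoisomers in total.

5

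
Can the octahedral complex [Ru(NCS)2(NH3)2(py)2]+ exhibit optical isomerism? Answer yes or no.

Working through the distinct placements yields 5 geometric isomers: NCS trans, NH3 trans, py trans; NCS trans, NH3 cis, py cis; NCS cis, NH3 cis, py trans; NCS cis, NH3 cis, py cis (chiral); NCS cis, NH3 trans, py cis.
One of these lacks any improper symmetry element and so occurs as an enantiomeric pair, giving 5 + 1 = 6 stereoisomers in total.

yes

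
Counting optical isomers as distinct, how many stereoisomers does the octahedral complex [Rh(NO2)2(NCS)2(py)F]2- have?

8

The six octahedral sites form three mutually perpendicular trans pairs.
There are 6 geometric isomers: NO2 cis, NCS cis (3 arrangements, 2 chiral); NO2 trans, NCS cis; NO2 cis, NCS trans; NO2 trans, NCS trans.
Of these, 2 lack any improper symmetry element and so occur as enantiomeric pairs, giving 6 + 2 = 8 stereoisomers in total.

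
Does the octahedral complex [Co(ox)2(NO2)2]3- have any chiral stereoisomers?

yes

Each ox is bidentate and must span two cis positions.
There are 2 geometric isomers: NO2 trans; NO2 cis (chiral).
One of these lacks any improper symmetry element and so occurs as an enantiomeric pair, giving 2 + 1 = 3 stereoisomers in total.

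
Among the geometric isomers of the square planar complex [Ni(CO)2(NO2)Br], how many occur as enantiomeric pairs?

0

Working through the distinct placements yields 2 geometric isomers: CO cis; CO trans.
Each arrangement has an internal mirror plane or centre of symmetry, so none is chiral.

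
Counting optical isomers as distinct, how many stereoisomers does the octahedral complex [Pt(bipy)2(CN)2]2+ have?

An octahedron has six vertices in three trans pairs; every non-trans pair is cis.
Each bipy is bidentate and must span two cis positions.
Systematic placement gives 2 geometric isomers: CN trans; CN cis (chiral).
One of these lacks any improper symmetry element and so occurs as an enantiomeric pair, giving 2 + 1 = 3 stereoisomers in total.

3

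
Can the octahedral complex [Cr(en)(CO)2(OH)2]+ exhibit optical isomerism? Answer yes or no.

yes

In an octahedral complex each vertex has one trans partner and four cis neighbours.
Each en is bidentate and must span two cis positions.
There are 3 geometric isomers: CO trans, OH cis; CO cis, OH cis (chiral); CO cis, OH trans.
One of these lacks any improper symmetry element and so occurs as an enantiomeric pair, giving 3 + 1 = 4 stereoisomers in total.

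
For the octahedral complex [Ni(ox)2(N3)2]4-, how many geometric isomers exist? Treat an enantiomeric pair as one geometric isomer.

An octahedron has six vertices in three trans pairs; every non-trans pair is cis.
Each ox is bidentate and must span two cis positions.
The distinct arrangements are (2 in all): N3 trans; N3 cis (chiral).

2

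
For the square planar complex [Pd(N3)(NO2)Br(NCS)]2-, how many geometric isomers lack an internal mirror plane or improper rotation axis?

0

A square has two trans pairs of vertices; adjacent vertices are cis.
The distinct arrangements are (3 in all): (Br/NCS trans, N3/NO2 trans); (Br/NO2 trans, N3/NCS trans); (Br/N3 trans, NCS/NO2 trans).
Each arrangement has an internal mirror plane or centre of symmetry, so none is chiral.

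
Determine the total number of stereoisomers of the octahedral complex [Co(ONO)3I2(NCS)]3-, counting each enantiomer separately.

3

An octahedron has six vertices in three trans pairs; every non-trans pair is cis.
Working through the distinct placements yields 3 geometric isomers: ONO mer, I trans; ONO mer, I cis; ONO fac, I cis.
Each arrangement has an internal mirror plane or centre of symmetry, so none is chiral.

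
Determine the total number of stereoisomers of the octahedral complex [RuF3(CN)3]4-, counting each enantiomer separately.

In an octahedral complex each vertex has one trans partner and four cis neighbours.
The distinct arrangements are (2 in all): F mer; F fac.
Each arrangement has an internal mirror plane or centre of symmetry, so none is chiral.

2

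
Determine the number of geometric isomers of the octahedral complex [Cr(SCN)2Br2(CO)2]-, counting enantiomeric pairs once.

An octahedron has six vertices in three trans pairs; every non-trans pair is cis.
There are 5 geometric isomers: SCN trans, Br trans, CO trans; SCN cis, Br trans, CO cis; SCN trans, Br cis, CO cis; SCN cis, Br cis, CO cis (chiral); SCN cis, Br cis, CO trans.

5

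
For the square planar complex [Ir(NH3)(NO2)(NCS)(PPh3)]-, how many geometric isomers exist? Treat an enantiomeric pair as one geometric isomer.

3

A square has two trans pairs of vertices; adjacent vertices are cis.
There are 3 geometric isomers: (NCS/NO2 trans, NH3/PPh3 trans); (NCS/PPh3 trans, NH3/NO2 trans); (NCS/NH3 trans, NO2/PPh3 trans).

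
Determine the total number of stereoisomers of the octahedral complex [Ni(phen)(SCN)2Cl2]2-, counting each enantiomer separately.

The six octahedral sites form three mutually perpendicular trans pairs.
Each phen is bidentate and must span two cis positions.
The distinct arrangements are (3 in all): SCN cis, Cl trans; SCN cis, Cl cis (chiral); SCN trans, Cl cis.
One of these lacks any improper symmetry element and so occurs as an enantiomeric pair, giving 3 + 1 = 4 stereoisomers in total.

4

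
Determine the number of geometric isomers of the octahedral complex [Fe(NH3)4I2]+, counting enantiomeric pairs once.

2

The six octahedral sites form three mutually perpendicular trans pairs.
Working through the distinct placements yields 2 geometric isomers: I trans; I cis.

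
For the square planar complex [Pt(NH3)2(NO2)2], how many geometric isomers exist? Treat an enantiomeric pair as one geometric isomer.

A square has two trans pairs of vertices; adjacent vertices are cis.
There are 2 geometric isomers: NH3 cis; NH3 trans.

2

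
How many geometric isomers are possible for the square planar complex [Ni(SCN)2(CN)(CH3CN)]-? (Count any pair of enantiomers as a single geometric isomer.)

2

A square has two trans pairs of vertices; adjacent vertices are cis.
Working through the distinct placements yields 2 geometric isomers: SCN cis; SCN trans.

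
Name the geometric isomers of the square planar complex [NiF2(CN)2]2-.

A square has two trans pairs of vertices; adjacent vertices are cis.
Working through the distinct placements yields 2 geometric isomers: F cis; F trans.

cis and trans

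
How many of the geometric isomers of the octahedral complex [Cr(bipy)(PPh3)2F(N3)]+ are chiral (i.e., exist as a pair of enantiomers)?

An octahedron has six vertices in three trans pairs; every non-trans pair is cis.
Each bipy is bidentate and must span two cis positions.
Working through the distinct placements yields 4 geometric isomers: PPh3 cis (3 arrangements, 2 chiral); PPh3 trans.
Of these, 2 lack any improper symmetry element and so occur as enantiomeric pairs, giving 4 + 2 = 6 stereoisomers in total.

2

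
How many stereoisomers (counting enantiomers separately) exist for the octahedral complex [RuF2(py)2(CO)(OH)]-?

In an octahedral complex each vertex has one trans partner and four cis neighbours.
Working through the distinct placements yields 6 geometric isomers: F cis, py trans; F cis, py cis (3 arrangements, 2 chiral); F trans, py trans; F trans, py cis.
Of these, 2 lack any improper symmetry element and so occur as enantiomeric pairs, giving 6 + 2 = 8 stereoisomers in total.

8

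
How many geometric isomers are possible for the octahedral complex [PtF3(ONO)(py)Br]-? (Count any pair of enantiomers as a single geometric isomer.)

In an octahedral complex each vertex has one trans partner and four cis neighbours.
The distinct arrangements are (4 in all): F mer (3 arrangements); F fac (chiral).

4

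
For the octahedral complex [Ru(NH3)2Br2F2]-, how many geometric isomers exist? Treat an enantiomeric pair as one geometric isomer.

Systematic placement gives 5 geometric isomers: NH3 trans, Br trans, F trans; NH3 cis, Br trans, F cis; NH3 trans, Br cis, F cis; NH3 cis, Br cis, F cis (chiral); NH3 cis, Br cis, F trans.

5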